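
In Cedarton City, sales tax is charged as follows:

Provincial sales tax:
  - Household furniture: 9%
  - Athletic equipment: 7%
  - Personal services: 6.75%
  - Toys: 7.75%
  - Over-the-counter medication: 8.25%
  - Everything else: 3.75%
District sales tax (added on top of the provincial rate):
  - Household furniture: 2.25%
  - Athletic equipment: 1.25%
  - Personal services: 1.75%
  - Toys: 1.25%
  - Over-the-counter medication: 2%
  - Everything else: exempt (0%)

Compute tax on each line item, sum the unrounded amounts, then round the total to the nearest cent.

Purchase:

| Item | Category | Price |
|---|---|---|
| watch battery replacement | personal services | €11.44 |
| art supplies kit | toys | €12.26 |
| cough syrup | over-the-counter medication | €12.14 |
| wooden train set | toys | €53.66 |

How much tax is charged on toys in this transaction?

Art supplies kit €12.26: toys → 7.75% + 1.25% district = 9% → €1.1034
Wooden train set €53.66: toys → 7.75% + 1.25% district = 9% → €4.8294
Tax on toys: unrounded sum = €5.9328 → €5.93

€5.93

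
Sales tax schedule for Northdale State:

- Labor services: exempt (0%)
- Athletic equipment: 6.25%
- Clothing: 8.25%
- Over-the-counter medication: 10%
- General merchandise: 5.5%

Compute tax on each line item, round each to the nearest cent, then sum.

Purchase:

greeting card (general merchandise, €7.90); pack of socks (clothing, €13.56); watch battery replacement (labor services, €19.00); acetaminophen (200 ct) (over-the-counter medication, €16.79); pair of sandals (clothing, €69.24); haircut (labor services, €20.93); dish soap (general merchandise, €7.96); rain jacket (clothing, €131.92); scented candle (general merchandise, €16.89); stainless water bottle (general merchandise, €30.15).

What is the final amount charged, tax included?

Greeting card €7.90: general merchandise → 5.5% → €0.43
Pack of socks €13.56: clothing → 8.25% → €1.12
Watch battery replacement €19.00: labor services → 0% → €0.00
Acetaminophen (200 ct) €16.79: over-the-counter medication → 10% → €1.68
Pair of sandals €69.24: clothing → 8.25% → €5.71
Haircut €20.93: labor services → 0% → €0.00
Dish soap €7.96: general merchandise → 5.5% → €0.44
Rain jacket €131.92: clothing → 8.25% → €10.88
Scented candle €16.89: general merchandise → 5.5% → €0.93
Stainless water bottle €30.15: general merchandise → 5.5% → €1.66
Subtotal = €334.34; tax = €22.85; total due = €357.19

€357.19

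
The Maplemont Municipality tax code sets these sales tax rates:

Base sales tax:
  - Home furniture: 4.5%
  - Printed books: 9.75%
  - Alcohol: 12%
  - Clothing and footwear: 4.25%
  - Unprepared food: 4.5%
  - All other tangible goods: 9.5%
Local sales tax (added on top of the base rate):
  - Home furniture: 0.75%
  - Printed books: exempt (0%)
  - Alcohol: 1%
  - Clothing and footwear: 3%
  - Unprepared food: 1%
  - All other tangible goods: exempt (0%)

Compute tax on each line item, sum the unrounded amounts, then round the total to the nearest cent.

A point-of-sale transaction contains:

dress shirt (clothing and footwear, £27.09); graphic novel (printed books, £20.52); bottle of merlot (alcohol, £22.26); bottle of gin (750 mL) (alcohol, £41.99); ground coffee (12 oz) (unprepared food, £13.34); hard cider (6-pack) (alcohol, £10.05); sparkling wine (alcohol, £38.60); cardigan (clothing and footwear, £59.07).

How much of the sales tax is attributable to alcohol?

£14.68

Bottle of merlot £22.26: alcohol → 12% + 1% local = 13% → £2.8938
Bottle of gin (750 mL) £41.99: alcohol → 12% + 1% local = 13% → £5.4587
Hard cider (6-pack) £10.05: alcohol → 12% + 1% local = 13% → £1.3065
Sparkling wine £38.60: alcohol → 12% + 1% local = 13% → £5.018
Tax on alcohol: unrounded sum = £14.677 → £14.68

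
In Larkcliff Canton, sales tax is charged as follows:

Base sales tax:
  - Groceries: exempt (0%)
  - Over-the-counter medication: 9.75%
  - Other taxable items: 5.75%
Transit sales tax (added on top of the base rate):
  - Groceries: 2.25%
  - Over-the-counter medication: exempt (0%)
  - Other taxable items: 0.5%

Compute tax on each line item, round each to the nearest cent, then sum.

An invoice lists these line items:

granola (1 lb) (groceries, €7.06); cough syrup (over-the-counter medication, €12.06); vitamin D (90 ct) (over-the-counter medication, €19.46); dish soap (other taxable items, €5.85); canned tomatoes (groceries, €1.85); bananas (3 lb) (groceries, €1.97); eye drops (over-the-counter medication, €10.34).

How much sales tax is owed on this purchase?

Granola (1 lb) €7.06: groceries → 0% + 2.25% transit = 2.25% → €0.16
Cough syrup €12.06: over-the-counter medication → 9.75% + 0% transit = 9.75% → €1.18
Vitamin D (90 ct) €19.46: over-the-counter medication → 9.75% + 0% transit = 9.75% → €1.90
Dish soap €5.85: other taxable items → 5.75% + 0.5% transit = 6.25% → €0.37
Canned tomatoes €1.85: groceries → 0% + 2.25% transit = 2.25% → €0.04
Bananas (3 lb) €1.97: groceries → 0% + 2.25% transit = 2.25% → €0.04
Eye drops €10.34: over-the-counter medication → 9.75% + 0% transit = 9.75% → €1.01
Total tax = €0.16 + €1.18 + €1.90 + €0.37 + €0.04 + €0.04 + €1.01 = €4.70

€4.70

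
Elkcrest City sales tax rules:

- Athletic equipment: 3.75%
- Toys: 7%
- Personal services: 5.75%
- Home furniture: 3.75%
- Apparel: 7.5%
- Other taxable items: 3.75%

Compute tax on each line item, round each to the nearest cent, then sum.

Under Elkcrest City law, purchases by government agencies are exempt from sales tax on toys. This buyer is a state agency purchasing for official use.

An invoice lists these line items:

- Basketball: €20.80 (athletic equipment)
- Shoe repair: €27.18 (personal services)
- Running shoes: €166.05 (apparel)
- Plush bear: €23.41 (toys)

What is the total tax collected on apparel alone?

Running shoes €166.05: apparel → 7.5% → €12.45
Tax on apparel = €12.45

€12.45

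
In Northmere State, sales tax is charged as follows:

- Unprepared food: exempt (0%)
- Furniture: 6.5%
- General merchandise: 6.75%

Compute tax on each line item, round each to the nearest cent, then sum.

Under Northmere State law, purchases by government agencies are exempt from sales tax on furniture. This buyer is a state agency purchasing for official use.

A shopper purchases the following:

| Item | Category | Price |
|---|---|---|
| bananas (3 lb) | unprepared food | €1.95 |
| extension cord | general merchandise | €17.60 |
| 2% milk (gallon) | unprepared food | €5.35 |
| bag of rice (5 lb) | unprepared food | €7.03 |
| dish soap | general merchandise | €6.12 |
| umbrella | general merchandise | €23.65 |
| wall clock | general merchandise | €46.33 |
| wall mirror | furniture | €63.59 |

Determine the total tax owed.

Bananas (3 lb) €1.95: unprepared food → 0% → €0.00
Extension cord €17.60: general merchandise → 6.75% → €1.19
2% milk (gallon) €5.35: unprepared food → 0% → €0.00
Bag of rice (5 lb) €7.03: unprepared food → 0% → €0.00
Dish soap €6.12: general merchandise → 6.75% → €0.41
Umbrella €23.65: general merchandise → 6.75% → €1.60
Wall clock €46.33: general merchandise → 6.75% → €3.13
Wall mirror €63.59: furniture, buyer-exempt → 0% → €0.00
Total tax = €1.19 + €0.41 + €1.60 + €3.13 = €6.33

€6.33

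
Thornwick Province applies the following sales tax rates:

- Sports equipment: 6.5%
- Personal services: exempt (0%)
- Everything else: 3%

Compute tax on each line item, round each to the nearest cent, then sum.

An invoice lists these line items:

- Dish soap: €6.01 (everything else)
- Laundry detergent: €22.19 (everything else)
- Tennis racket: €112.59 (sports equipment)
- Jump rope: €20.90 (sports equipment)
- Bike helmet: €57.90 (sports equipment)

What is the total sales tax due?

€13.29

Dish soap €6.01: everything else → 3% → €0.18
Laundry detergent €22.19: everything else → 3% → €0.67
Tennis racket €112.59: sports equipment → 6.5% → €7.32
Jump rope €20.90: sports equipment → 6.5% → €1.36
Bike helmet €57.90: sports equipment → 6.5% → €3.76
Total tax = €0.18 + €0.67 + €7.32 + €1.36 + €3.76 = €13.29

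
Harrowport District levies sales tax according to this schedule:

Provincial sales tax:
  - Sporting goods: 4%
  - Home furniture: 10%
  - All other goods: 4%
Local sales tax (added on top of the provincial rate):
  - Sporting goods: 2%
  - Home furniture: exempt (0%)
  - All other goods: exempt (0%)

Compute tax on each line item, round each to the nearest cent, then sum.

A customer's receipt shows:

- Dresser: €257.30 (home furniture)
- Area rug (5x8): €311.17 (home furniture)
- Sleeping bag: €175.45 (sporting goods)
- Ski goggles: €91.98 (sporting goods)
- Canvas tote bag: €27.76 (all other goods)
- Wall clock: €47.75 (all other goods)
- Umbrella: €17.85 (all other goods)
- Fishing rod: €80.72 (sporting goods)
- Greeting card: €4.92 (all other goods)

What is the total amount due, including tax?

Dresser €257.30: home furniture → 10% + 0% local = 10% → €25.73
Area rug (5x8) €311.17: home furniture → 10% + 0% local = 10% → €31.12
Sleeping bag €175.45: sporting goods → 4% + 2% local = 6% → €10.53
Ski goggles €91.98: sporting goods → 4% + 2% local = 6% → €5.52
Canvas tote bag €27.76: all other goods → 4% + 0% local = 4% → €1.11
Wall clock €47.75: all other goods → 4% + 0% local = 4% → €1.91
Umbrella €17.85: all other goods → 4% + 0% local = 4% → €0.71
Fishing rod €80.72: sporting goods → 4% + 2% local = 6% → €4.84
Greeting card €4.92: all other goods → 4% + 0% local = 4% → €0.20
Subtotal = €1014.90; tax = €81.67; total due = €1096.57

€1096.57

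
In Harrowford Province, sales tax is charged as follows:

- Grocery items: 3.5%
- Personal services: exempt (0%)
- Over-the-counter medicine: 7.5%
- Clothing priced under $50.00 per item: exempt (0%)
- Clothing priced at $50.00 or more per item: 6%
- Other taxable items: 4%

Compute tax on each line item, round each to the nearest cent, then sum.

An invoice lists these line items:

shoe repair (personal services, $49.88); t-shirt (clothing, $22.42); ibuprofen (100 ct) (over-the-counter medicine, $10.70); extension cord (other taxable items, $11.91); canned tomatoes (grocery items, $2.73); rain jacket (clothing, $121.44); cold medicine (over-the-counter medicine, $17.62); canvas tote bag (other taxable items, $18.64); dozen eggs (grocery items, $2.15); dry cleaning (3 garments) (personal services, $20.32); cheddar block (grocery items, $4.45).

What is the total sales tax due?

$10.98

Shoe repair $49.88: personal services → 0% → $0.00
T-shirt $22.42: clothing, under $50.00 → 0% → $0.00
Ibuprofen (100 ct) $10.70: over-the-counter medicine → 7.5% → $0.80
Extension cord $11.91: other taxable items → 4% → $0.48
Canned tomatoes $2.73: grocery items → 3.5% → $0.10
Rain jacket $121.44: clothing, $50.00 or more → 6% → $7.29
Cold medicine $17.62: over-the-counter medicine → 7.5% → $1.32
Canvas tote bag $18.64: other taxable items → 4% → $0.75
Dozen eggs $2.15: grocery items → 3.5% → $0.08
Dry cleaning (3 garments) $20.32: personal services → 0% → $0.00
Cheddar block $4.45: grocery items → 3.5% → $0.16
Total tax = $0.80 + $0.48 + $0.10 + $7.29 + $1.32 + $0.75 + $0.08 + $0.16 = $10.98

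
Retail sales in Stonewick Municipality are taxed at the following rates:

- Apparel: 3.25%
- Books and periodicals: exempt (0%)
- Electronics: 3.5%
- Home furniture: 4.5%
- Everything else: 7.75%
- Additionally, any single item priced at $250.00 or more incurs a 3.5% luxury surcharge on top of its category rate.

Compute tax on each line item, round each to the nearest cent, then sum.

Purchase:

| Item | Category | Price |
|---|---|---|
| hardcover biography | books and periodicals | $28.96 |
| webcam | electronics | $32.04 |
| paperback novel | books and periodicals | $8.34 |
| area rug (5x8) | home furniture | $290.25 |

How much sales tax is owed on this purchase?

Hardcover biography $28.96: books and periodicals → 0% → $0.00
Webcam $32.04: electronics → 3.5% → $1.12
Paperback novel $8.34: books and periodicals → 0% → $0.00
Area rug (5x8) $290.25: home furniture → 4.5% + 3.5% surcharge = 8% → $23.22
Total tax = $1.12 + $23.22 = $24.34

$24.34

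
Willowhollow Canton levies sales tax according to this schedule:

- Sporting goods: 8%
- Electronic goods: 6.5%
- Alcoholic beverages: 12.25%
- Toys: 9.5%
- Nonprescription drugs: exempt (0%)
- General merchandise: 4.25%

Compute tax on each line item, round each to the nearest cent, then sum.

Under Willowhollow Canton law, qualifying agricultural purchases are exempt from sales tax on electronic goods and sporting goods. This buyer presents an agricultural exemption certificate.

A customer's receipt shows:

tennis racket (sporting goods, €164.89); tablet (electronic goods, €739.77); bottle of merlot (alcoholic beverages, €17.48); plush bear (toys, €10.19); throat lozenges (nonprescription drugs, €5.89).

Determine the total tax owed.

€3.11

Tennis racket €164.89: sporting goods, buyer-exempt → 0% → €0.00
Tablet €739.77: electronic goods, buyer-exempt → 0% → €0.00
Bottle of merlot €17.48: alcoholic beverages → 12.25% → €2.14
Plush bear €10.19: toys → 9.5% → €0.97
Throat lozenges €5.89: nonprescription drugs → 0% → €0.00
Total tax = €2.14 + €0.97 = €3.11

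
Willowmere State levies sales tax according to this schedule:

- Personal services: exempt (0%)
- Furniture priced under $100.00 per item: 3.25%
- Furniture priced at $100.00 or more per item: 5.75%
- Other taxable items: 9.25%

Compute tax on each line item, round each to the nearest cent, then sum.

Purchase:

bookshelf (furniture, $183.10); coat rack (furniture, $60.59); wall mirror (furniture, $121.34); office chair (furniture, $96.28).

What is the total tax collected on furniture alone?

$22.61

Bookshelf $183.10: furniture, $100.00 or more → 5.75% → $10.53
Coat rack $60.59: furniture, under $100.00 → 3.25% → $1.97
Wall mirror $121.34: furniture, $100.00 or more → 5.75% → $6.98
Office chair $96.28: furniture, under $100.00 → 3.25% → $3.13
Tax on furniture = $10.53 + $1.97 + $6.98 + $3.13 = $22.61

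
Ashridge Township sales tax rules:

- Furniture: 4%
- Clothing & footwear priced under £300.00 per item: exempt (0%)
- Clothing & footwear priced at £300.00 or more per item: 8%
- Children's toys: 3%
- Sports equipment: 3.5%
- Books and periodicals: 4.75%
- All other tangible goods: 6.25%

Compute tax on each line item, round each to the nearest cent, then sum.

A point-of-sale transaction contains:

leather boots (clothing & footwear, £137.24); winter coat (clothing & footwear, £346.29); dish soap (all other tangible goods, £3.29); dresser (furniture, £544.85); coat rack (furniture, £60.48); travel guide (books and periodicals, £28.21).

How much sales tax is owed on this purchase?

£53.46

Leather boots £137.24: clothing & footwear, under £300.00 → 0% → £0.00
Winter coat £346.29: clothing & footwear, £300.00 or more → 8% → £27.70
Dish soap £3.29: all other tangible goods → 6.25% → £0.21
Dresser £544.85: furniture → 4% → £21.79
Coat rack £60.48: furniture → 4% → £2.42
Travel guide £28.21: books and periodicals → 4.75% → £1.34
Total tax = £27.70 + £0.21 + £21.79 + £2.42 + £1.34 = £53.46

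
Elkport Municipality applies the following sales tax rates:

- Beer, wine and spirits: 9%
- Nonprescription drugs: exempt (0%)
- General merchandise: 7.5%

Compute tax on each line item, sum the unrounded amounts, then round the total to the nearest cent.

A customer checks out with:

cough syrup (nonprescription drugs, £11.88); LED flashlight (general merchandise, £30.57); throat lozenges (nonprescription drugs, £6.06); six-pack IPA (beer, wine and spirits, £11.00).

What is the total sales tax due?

£3.28

Cough syrup £11.88: nonprescription drugs → 0% → £0.00
LED flashlight £30.57: general merchandise → 7.5% → £2.29275
Throat lozenges £6.06: nonprescription drugs → 0% → £0.00
Six-pack IPA £11.00: beer, wine and spirits → 9% → £0.99
Unrounded tax sum = £3.28275 → £3.28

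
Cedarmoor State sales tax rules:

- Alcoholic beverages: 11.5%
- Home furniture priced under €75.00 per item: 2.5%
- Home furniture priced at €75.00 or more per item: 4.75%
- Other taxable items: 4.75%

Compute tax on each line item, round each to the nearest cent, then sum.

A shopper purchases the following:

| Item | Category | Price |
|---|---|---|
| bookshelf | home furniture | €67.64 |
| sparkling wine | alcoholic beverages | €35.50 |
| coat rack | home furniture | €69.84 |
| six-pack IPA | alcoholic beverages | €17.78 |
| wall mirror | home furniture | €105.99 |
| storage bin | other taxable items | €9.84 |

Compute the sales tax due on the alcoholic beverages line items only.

Sparkling wine €35.50: alcoholic beverages → 11.5% → €4.08
Six-pack IPA €17.78: alcoholic beverages → 11.5% → €2.04
Tax on alcoholic beverages = €4.08 + €2.04 = €6.12

€6.12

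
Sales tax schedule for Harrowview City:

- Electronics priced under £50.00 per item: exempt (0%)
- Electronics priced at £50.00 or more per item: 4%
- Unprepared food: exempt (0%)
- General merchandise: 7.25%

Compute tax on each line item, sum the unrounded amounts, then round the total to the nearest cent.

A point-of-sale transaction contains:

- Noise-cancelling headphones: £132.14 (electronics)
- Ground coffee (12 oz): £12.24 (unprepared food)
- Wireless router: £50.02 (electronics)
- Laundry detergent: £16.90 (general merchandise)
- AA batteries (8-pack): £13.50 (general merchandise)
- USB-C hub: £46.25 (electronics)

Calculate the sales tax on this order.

£9.49

Noise-cancelling headphones £132.14: electronics, £50.00 or more → 4% → £5.2856
Ground coffee (12 oz) £12.24: unprepared food → 0% → £0.00
Wireless router £50.02: electronics, £50.00 or more → 4% → £2.0008
Laundry detergent £16.90: general merchandise → 7.25% → £1.22525
AA batteries (8-pack) £13.50: general merchandise → 7.25% → £0.97875
USB-C hub £46.25: electronics, under £50.00 → 0% → £0.00
Unrounded tax sum = £9.4904 → £9.49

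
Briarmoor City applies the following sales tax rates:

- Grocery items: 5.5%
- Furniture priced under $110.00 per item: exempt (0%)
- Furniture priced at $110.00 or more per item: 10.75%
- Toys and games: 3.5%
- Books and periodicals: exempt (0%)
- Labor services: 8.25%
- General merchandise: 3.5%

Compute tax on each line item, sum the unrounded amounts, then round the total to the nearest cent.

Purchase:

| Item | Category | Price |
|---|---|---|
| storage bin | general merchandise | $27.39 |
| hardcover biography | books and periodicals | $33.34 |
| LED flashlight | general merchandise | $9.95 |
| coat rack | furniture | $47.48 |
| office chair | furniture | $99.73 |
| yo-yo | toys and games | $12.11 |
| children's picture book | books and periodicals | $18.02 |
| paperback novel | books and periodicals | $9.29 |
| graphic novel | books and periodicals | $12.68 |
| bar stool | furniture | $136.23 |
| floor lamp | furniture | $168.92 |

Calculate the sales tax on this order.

Storage bin $27.39: general merchandise → 3.5% → $0.95865
Hardcover biography $33.34: books and periodicals → 0% → $0.00
LED flashlight $9.95: general merchandise → 3.5% → $0.34825
Coat rack $47.48: furniture, under $110.00 → 0% → $0.00
Office chair $99.73: furniture, under $110.00 → 0% → $0.00
Yo-yo $12.11: toys and games → 3.5% → $0.42385
Children's picture book $18.02: books and periodicals → 0% → $0.00
Paperback novel $9.29: books and periodicals → 0% → $0.00
Graphic novel $12.68: books and periodicals → 0% → $0.00
Bar stool $136.23: furniture, $110.00 or more → 10.75% → $14.644725
Floor lamp $168.92: furniture, $110.00 or more → 10.75% → $18.1589
Unrounded tax sum = $34.534375 → $34.53

$34.53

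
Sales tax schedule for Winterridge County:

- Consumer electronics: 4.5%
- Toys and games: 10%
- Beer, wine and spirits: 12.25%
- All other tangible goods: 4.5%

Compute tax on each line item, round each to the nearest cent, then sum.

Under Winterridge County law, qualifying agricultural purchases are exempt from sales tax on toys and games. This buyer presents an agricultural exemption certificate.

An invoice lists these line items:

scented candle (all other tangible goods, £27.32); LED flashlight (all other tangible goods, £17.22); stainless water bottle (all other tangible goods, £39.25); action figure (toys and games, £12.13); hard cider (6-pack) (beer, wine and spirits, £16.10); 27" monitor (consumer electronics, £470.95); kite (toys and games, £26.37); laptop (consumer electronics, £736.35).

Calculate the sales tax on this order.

Scented candle £27.32: all other tangible goods → 4.5% → £1.23
LED flashlight £17.22: all other tangible goods → 4.5% → £0.77
Stainless water bottle £39.25: all other tangible goods → 4.5% → £1.77
Action figure £12.13: toys and games, buyer-exempt → 0% → £0.00
Hard cider (6-pack) £16.10: beer, wine and spirits → 12.25% → £1.97
27" monitor £470.95: consumer electronics → 4.5% → £21.19
Kite £26.37: toys and games, buyer-exempt → 0% → £0.00
Laptop £736.35: consumer electronics → 4.5% → £33.14
Total tax = £1.23 + £0.77 + £1.77 + £1.97 + £21.19 + £33.14 = £60.07

£60.07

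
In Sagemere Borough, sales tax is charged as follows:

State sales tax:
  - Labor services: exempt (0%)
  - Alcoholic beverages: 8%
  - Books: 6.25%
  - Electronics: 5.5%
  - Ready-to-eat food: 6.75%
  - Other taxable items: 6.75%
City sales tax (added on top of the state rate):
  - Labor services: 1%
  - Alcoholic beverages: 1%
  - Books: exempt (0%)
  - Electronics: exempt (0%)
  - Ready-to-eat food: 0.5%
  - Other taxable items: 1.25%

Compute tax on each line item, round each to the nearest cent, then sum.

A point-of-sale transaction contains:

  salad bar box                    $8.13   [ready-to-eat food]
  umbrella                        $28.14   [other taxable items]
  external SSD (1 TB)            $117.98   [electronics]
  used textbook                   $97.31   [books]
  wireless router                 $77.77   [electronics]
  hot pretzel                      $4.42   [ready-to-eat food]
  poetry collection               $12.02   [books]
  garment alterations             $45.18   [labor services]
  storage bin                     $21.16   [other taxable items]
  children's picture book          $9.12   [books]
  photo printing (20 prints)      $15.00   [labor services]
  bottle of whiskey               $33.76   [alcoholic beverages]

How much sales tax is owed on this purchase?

$26.66

Salad bar box $8.13: ready-to-eat food → 6.75% + 0.5% city = 7.25% → $0.59
Umbrella $28.14: other taxable items → 6.75% + 1.25% city = 8% → $2.25
External SSD (1 TB) $117.98: electronics → 5.5% + 0% city = 5.5% → $6.49
Used textbook $97.31: books → 6.25% + 0% city = 6.25% → $6.08
Wireless router $77.77: electronics → 5.5% + 0% city = 5.5% → $4.28
Hot pretzel $4.42: ready-to-eat food → 6.75% + 0.5% city = 7.25% → $0.32
Poetry collection $12.02: books → 6.25% + 0% city = 6.25% → $0.75
Garment alterations $45.18: labor services → 0% + 1% city = 1% → $0.45
Storage bin $21.16: other taxable items → 6.75% + 1.25% city = 8% → $1.69
Children's picture book $9.12: books → 6.25% + 0% city = 6.25% → $0.57
Photo printing (20 prints) $15.00: labor services → 0% + 1% city = 1% → $0.15
Bottle of whiskey $33.76: alcoholic beverages → 8% + 1% city = 9% → $3.04
Total tax = $0.59 + $2.25 + $6.49 + $6.08 + $4.28 + $0.32 + $0.75 + $0.45 + $1.69 + $0.57 + $0.15 + $3.04 = $26.66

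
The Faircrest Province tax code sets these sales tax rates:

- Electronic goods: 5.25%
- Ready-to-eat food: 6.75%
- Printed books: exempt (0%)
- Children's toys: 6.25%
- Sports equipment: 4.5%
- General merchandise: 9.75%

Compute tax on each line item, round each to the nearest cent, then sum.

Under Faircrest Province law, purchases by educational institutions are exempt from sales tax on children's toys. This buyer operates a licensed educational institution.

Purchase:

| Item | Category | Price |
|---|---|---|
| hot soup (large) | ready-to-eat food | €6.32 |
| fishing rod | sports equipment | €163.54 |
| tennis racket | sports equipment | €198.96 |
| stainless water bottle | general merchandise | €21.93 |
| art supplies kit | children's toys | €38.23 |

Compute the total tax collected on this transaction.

€18.88

Hot soup (large) €6.32: ready-to-eat food → 6.75% → €0.43
Fishing rod €163.54: sports equipment → 4.5% → €7.36
Tennis racket €198.96: sports equipment → 4.5% → €8.95
Stainless water bottle €21.93: general merchandise → 9.75% → €2.14
Art supplies kit €38.23: children's toys, buyer-exempt → 0% → €0.00
Total tax = €0.43 + €7.36 + €8.95 + €2.14 = €18.88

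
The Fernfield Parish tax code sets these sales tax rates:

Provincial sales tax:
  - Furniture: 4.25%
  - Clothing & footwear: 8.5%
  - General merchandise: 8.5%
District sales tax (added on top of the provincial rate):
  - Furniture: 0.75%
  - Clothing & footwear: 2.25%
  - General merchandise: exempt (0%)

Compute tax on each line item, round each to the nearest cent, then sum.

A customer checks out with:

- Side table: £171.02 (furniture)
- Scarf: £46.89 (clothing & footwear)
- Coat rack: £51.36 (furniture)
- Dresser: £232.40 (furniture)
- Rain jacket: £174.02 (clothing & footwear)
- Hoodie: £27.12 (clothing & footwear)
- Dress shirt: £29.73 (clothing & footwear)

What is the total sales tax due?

Side table £171.02: furniture → 4.25% + 0.75% district = 5% → £8.55
Scarf £46.89: clothing & footwear → 8.5% + 2.25% district = 10.75% → £5.04
Coat rack £51.36: furniture → 4.25% + 0.75% district = 5% → £2.57
Dresser £232.40: furniture → 4.25% + 0.75% district = 5% → £11.62
Rain jacket £174.02: clothing & footwear → 8.5% + 2.25% district = 10.75% → £18.71
Hoodie £27.12: clothing & footwear → 8.5% + 2.25% district = 10.75% → £2.92
Dress shirt £29.73: clothing & footwear → 8.5% + 2.25% district = 10.75% → £3.20
Total tax = £8.55 + £5.04 + £2.57 + £11.62 + £18.71 + £2.92 + £3.20 = £52.61

£52.61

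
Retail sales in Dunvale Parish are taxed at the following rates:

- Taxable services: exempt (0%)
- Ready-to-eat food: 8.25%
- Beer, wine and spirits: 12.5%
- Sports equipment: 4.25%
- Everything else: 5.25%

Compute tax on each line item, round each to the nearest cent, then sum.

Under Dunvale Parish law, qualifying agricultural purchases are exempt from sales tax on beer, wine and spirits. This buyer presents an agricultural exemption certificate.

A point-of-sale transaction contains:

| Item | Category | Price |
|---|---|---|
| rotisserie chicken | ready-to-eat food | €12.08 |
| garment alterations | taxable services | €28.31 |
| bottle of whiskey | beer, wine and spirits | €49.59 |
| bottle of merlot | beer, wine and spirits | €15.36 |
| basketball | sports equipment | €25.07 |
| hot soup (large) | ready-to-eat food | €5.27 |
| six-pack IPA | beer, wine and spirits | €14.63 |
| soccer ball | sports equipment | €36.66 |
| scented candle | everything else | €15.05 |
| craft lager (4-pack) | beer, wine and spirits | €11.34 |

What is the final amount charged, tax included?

Rotisserie chicken €12.08: ready-to-eat food → 8.25% → €1.00
Garment alterations €28.31: taxable services → 0% → €0.00
Bottle of whiskey €49.59: beer, wine and spirits, buyer-exempt → 0% → €0.00
Bottle of merlot €15.36: beer, wine and spirits, buyer-exempt → 0% → €0.00
Basketball €25.07: sports equipment → 4.25% → €1.07
Hot soup (large) €5.27: ready-to-eat food → 8.25% → €0.43
Six-pack IPA €14.63: beer, wine and spirits, buyer-exempt → 0% → €0.00
Soccer ball €36.66: sports equipment → 4.25% → €1.56
Scented candle €15.05: everything else → 5.25% → €0.79
Craft lager (4-pack) €11.34: beer, wine and spirits, buyer-exempt → 0% → €0.00
Subtotal = €213.36; tax = €4.85; total due = €218.21

€218.21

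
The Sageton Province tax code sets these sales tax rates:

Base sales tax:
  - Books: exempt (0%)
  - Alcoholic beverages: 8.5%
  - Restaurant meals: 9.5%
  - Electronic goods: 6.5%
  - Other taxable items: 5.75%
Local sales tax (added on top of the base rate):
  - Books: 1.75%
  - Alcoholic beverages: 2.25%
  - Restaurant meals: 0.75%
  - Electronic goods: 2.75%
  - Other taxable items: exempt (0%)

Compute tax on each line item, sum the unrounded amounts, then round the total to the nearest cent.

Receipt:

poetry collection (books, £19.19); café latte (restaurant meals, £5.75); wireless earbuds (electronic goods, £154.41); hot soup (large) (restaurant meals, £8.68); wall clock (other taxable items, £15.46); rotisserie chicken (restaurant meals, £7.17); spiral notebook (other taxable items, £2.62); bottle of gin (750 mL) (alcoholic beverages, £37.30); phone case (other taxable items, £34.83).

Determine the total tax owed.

£23.88

Poetry collection £19.19: books → 0% + 1.75% local = 1.75% → £0.335825
Café latte £5.75: restaurant meals → 9.5% + 0.75% local = 10.25% → £0.589375
Wireless earbuds £154.41: electronic goods → 6.5% + 2.75% local = 9.25% → £14.282925
Hot soup (large) £8.68: restaurant meals → 9.5% + 0.75% local = 10.25% → £0.8897
Wall clock £15.46: other taxable items → 5.75% + 0% local = 5.75% → £0.88895
Rotisserie chicken £7.17: restaurant meals → 9.5% + 0.75% local = 10.25% → £0.734925
Spiral notebook £2.62: other taxable items → 5.75% + 0% local = 5.75% → £0.15065
Bottle of gin (750 mL) £37.30: alcoholic beverages → 8.5% + 2.25% local = 10.75% → £4.00975
Phone case £34.83: other taxable items → 5.75% + 0% local = 5.75% → £2.002725
Unrounded tax sum = £23.884825 → £23.88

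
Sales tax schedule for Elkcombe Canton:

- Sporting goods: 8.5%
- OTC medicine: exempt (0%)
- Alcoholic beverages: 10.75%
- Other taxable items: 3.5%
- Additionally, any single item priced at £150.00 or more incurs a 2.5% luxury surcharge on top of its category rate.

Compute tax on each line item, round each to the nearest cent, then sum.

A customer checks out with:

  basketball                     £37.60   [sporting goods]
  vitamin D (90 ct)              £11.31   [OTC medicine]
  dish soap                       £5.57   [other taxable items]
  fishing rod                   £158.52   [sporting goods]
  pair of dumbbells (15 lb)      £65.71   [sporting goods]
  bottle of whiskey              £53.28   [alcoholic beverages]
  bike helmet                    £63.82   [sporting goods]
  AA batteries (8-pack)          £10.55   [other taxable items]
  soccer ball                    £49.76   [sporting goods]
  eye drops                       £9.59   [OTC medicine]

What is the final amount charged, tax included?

£507.88

Basketball £37.60: sporting goods → 8.5% → £3.20
Vitamin D (90 ct) £11.31: OTC medicine → 0% → £0.00
Dish soap £5.57: other taxable items → 3.5% → £0.19
Fishing rod £158.52: sporting goods → 8.5% + 2.5% surcharge = 11% → £17.44
Pair of dumbbells (15 lb) £65.71: sporting goods → 8.5% → £5.59
Bottle of whiskey £53.28: alcoholic beverages → 10.75% → £5.73
Bike helmet £63.82: sporting goods → 8.5% → £5.42
AA batteries (8-pack) £10.55: other taxable items → 3.5% → £0.37
Soccer ball £49.76: sporting goods → 8.5% → £4.23
Eye drops £9.59: OTC medicine → 0% → £0.00
Subtotal = £465.71; tax = £42.17; total due = £507.88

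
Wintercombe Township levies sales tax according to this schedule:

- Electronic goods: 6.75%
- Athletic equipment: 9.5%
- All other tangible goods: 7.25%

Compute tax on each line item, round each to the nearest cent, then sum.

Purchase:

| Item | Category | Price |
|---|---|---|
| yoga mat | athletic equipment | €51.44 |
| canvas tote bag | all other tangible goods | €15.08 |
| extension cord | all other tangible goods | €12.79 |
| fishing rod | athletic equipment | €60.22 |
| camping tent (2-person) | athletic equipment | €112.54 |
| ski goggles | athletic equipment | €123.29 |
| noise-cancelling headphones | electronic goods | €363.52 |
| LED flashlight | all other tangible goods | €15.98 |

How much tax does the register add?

€60.73

Yoga mat €51.44: athletic equipment → 9.5% → €4.89
Canvas tote bag €15.08: all other tangible goods → 7.25% → €1.09
Extension cord €12.79: all other tangible goods → 7.25% → €0.93
Fishing rod €60.22: athletic equipment → 9.5% → €5.72
Camping tent (2-person) €112.54: athletic equipment → 9.5% → €10.69
Ski goggles €123.29: athletic equipment → 9.5% → €11.71
Noise-cancelling headphones €363.52: electronic goods → 6.75% → €24.54
LED flashlight €15.98: all other tangible goods → 7.25% → €1.16
Total tax = €4.89 + €1.09 + €0.93 + €5.72 + €10.69 + €11.71 + €24.54 + €1.16 = €60.73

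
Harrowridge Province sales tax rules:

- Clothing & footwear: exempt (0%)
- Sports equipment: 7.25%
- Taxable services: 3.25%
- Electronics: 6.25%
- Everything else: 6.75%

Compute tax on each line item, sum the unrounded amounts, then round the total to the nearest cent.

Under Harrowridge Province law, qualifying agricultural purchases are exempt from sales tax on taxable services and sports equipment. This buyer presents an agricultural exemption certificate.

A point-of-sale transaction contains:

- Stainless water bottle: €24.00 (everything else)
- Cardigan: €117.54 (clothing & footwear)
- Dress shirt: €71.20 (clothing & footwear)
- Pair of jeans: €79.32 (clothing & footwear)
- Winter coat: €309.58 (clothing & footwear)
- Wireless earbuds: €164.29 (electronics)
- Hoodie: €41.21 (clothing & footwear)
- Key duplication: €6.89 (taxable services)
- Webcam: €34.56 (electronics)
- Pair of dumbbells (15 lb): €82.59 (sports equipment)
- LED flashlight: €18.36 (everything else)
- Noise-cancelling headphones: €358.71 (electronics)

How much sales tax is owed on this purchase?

€37.71

Stainless water bottle €24.00: everything else → 6.75% → €1.62
Cardigan €117.54: clothing & footwear → 0% → €0.00
Dress shirt €71.20: clothing & footwear → 0% → €0.00
Pair of jeans €79.32: clothing & footwear → 0% → €0.00
Winter coat €309.58: clothing & footwear → 0% → €0.00
Wireless earbuds €164.29: electronics → 6.25% → €10.268125
Hoodie €41.21: clothing & footwear → 0% → €0.00
Key duplication €6.89: taxable services, buyer-exempt → 0% → €0.00
Webcam €34.56: electronics → 6.25% → €2.16
Pair of dumbbells (15 lb) €82.59: sports equipment, buyer-exempt → 0% → €0.00
LED flashlight €18.36: everything else → 6.75% → €1.2393
Noise-cancelling headphones €358.71: electronics → 6.25% → €22.419375
Unrounded tax sum = €37.7068 → €37.71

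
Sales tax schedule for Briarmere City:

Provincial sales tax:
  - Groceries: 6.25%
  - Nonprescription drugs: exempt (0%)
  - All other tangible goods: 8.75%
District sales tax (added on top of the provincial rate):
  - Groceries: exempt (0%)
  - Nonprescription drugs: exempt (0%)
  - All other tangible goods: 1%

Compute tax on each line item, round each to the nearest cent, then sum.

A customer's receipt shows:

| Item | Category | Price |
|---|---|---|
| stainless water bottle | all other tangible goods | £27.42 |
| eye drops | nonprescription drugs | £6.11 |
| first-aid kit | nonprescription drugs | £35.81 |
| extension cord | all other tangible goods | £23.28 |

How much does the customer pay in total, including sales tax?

£97.56

Stainless water bottle £27.42: all other tangible goods → 8.75% + 1% district = 9.75% → £2.67
Eye drops £6.11: nonprescription drugs → 0% + 0% district = 0% → £0.00
First-aid kit £35.81: nonprescription drugs → 0% + 0% district = 0% → £0.00
Extension cord £23.28: all other tangible goods → 8.75% + 1% district = 9.75% → £2.27
Subtotal = £92.62; tax = £4.94; total due = £97.56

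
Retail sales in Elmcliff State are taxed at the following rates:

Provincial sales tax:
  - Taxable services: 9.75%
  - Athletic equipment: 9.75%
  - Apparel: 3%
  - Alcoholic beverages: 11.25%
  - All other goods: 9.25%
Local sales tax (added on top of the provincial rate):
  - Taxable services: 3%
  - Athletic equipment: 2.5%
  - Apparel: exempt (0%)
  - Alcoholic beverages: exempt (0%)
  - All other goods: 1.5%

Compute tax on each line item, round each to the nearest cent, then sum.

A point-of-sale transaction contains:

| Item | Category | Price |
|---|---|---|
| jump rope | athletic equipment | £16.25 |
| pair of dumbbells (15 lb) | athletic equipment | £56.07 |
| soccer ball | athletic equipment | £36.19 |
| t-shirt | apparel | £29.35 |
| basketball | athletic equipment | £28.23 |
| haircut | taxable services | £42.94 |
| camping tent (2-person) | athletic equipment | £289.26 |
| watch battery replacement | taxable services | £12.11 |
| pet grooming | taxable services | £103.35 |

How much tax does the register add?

£73.25

Jump rope £16.25: athletic equipment → 9.75% + 2.5% local = 12.25% → £1.99
Pair of dumbbells (15 lb) £56.07: athletic equipment → 9.75% + 2.5% local = 12.25% → £6.87
Soccer ball £36.19: athletic equipment → 9.75% + 2.5% local = 12.25% → £4.43
T-shirt £29.35: apparel → 3% + 0% local = 3% → £0.88
Basketball £28.23: athletic equipment → 9.75% + 2.5% local = 12.25% → £3.46
Haircut £42.94: taxable services → 9.75% + 3% local = 12.75% → £5.47
Camping tent (2-person) £289.26: athletic equipment → 9.75% + 2.5% local = 12.25% → £35.43
Watch battery replacement £12.11: taxable services → 9.75% + 3% local = 12.75% → £1.54
Pet grooming £103.35: taxable services → 9.75% + 3% local = 12.75% → £13.18
Total tax = £1.99 + £6.87 + £4.43 + £0.88 + £3.46 + £5.47 + £35.43 + £1.54 + £13.18 = £73.25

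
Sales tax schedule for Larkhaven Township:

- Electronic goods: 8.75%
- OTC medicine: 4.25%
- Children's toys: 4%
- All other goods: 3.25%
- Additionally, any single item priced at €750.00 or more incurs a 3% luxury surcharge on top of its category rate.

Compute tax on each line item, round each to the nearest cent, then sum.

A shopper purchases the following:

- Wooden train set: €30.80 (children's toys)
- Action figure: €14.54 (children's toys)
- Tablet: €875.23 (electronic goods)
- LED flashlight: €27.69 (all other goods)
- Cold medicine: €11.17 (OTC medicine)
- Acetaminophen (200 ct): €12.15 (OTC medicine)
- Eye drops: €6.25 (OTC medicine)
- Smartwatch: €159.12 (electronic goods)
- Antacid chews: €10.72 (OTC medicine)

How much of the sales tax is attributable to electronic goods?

€116.76

Tablet €875.23: electronic goods → 8.75% + 3% surcharge = 11.75% → €102.84
Smartwatch €159.12: electronic goods → 8.75% → €13.92
Tax on electronic goods = €102.84 + €13.92 = €116.76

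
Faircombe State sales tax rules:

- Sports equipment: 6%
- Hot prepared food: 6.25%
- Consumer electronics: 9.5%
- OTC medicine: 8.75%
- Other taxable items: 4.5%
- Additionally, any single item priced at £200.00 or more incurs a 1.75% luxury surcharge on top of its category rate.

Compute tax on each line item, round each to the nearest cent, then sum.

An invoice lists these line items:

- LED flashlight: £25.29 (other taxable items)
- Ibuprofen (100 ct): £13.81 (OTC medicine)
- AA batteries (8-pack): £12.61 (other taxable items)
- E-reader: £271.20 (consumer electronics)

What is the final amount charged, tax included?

LED flashlight £25.29: other taxable items → 4.5% → £1.14
Ibuprofen (100 ct) £13.81: OTC medicine → 8.75% → £1.21
AA batteries (8-pack) £12.61: other taxable items → 4.5% → £0.57
E-reader £271.20: consumer electronics → 9.5% + 1.75% surcharge = 11.25% → £30.51
Subtotal = £322.91; tax = £33.43; total due = £356.34

£356.34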